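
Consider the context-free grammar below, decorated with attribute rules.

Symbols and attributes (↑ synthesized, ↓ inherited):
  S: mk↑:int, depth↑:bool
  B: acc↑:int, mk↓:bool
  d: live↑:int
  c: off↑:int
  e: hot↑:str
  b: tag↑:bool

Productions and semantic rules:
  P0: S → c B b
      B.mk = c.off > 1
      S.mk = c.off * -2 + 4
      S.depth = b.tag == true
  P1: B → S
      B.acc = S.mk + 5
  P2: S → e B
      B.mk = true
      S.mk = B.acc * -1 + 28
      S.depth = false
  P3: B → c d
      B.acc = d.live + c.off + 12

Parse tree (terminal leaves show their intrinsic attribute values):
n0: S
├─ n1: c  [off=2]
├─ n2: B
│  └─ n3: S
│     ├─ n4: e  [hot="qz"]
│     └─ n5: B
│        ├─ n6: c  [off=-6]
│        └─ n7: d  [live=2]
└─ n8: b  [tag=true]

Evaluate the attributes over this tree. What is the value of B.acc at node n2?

25

1. n1.off = 2  [terminal]
2. n2.mk = true  [c.off > 1]
3. n4.hot = "qz"  [terminal]
4. n5.mk = true  [true]
5. n6.off = -6  [terminal]
6. n7.live = 2  [terminal]
7. n5.acc = 8  [d.live + c.off + 12]
8. n3.mk = 20  [B.acc * -1 + 28]
9. n3.depth = false  [false]
10. n2.acc = 25  [S.mk + 5]
11. n8.tag = true  [terminal]
12. n0.mk = 0  [c.off * -2 + 4]
13. n0.depth = true  [b.tag == true]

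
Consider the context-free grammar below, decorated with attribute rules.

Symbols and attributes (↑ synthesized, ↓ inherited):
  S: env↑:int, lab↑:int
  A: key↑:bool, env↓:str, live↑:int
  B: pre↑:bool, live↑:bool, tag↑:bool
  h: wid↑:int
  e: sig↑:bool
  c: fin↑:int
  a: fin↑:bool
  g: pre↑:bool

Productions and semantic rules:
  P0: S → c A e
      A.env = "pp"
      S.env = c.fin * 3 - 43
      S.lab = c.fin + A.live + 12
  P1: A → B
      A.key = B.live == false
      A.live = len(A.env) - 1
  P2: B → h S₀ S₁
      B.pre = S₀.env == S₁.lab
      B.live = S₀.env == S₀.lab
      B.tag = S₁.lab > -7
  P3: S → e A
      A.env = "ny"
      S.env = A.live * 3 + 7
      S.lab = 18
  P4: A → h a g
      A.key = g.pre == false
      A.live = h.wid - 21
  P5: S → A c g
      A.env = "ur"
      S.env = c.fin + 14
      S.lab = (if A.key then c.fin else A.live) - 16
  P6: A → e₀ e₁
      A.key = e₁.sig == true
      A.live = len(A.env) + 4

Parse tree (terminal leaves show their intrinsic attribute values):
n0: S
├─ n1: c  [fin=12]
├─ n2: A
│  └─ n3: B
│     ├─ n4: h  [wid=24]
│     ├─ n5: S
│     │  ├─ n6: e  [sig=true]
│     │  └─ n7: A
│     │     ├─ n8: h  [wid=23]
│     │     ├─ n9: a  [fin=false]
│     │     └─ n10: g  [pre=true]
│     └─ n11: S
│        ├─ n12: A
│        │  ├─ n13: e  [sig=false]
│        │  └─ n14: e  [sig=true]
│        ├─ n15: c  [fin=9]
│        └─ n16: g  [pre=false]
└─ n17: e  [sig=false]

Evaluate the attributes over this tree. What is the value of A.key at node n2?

true

1. n1.fin = 12  [terminal]
2. n2.env = "pp"  ["pp"]
3. n4.wid = 24  [terminal]
4. n6.sig = true  [terminal]
5. n7.env = "ny"  ["ny"]
6. n8.wid = 23  [terminal]
7. n9.fin = false  [terminal]
8. n10.pre = true  [terminal]
9. n7.key = false  [g.pre == false]
10. n7.live = 2  [h.wid - 21]
11. n5.env = 13  [A.live * 3 + 7]
12. n5.lab = 18  [18]
13. n12.env = "ur"  ["ur"]
14. n13.sig = false  [terminal]
15. n14.sig = true  [terminal]
16. n12.key = true  [e₁.sig == true]
17. n12.live = 6  [len(A.env) + 4]
18. n15.fin = 9  [terminal]
19. n16.pre = false  [terminal]
20. n11.env = 23  [c.fin + 14]
21. n11.lab = -7  [(if A.key then c.fin else A.live) - 16]
22. n3.pre = false  [S₀.env == S₁.lab]
23. n3.live = false  [S₀.env == S₀.lab]
24. n3.tag = false  [S₁.lab > -7]
25. n2.key = true  [B.live == false]
26. n2.live = 1  [len(A.env) - 1]
27. n17.sig = false  [terminal]
28. n0.env = -7  [c.fin * 3 - 43]
29. n0.lab = 25  [c.fin + A.live + 12]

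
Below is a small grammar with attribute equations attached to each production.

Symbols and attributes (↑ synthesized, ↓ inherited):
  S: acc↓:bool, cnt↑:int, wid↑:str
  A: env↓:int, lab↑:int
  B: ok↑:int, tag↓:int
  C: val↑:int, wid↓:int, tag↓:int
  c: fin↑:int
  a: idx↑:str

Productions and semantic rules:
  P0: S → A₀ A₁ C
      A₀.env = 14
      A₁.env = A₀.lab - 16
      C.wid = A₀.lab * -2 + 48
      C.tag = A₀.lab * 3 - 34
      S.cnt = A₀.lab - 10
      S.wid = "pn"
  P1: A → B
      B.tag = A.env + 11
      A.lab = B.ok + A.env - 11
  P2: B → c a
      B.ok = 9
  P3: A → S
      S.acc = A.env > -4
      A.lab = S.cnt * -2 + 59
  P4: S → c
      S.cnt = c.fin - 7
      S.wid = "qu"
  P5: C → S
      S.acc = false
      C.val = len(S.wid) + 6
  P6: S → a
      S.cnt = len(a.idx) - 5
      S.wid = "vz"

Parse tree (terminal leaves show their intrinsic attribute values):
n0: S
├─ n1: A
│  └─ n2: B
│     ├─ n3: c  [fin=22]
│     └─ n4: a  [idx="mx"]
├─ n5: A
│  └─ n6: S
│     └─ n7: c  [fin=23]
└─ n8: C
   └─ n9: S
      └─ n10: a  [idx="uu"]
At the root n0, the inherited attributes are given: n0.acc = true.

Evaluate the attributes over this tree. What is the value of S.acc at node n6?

false

1. n0.acc = true  [given at root]
2. n1.env = 14  [14]
3. n2.tag = 25  [A.env + 11]
4. n3.fin = 22  [terminal]
5. n4.idx = "mx"  [terminal]
6. n2.ok = 9  [9]
7. n1.lab = 12  [B.ok + A.env - 11]
8. n5.env = -4  [A₀.lab - 16]
9. n6.acc = false  [A.env > -4]
10. n7.fin = 23  [terminal]
11. n6.cnt = 16  [c.fin - 7]
12. n6.wid = "qu"  ["qu"]
13. n5.lab = 27  [S.cnt * -2 + 59]
14. n8.wid = 24  [A₀.lab * -2 + 48]
15. n8.tag = 2  [A₀.lab * 3 - 34]
16. n9.acc = false  [false]
17. n10.idx = "uu"  [terminal]
18. n9.cnt = -3  [len(a.idx) - 5]
19. n9.wid = "vz"  ["vz"]
20. n8.val = 8  [len(S.wid) + 6]
21. n0.cnt = 2  [A₀.lab - 10]
22. n0.wid = "pn"  ["pn"]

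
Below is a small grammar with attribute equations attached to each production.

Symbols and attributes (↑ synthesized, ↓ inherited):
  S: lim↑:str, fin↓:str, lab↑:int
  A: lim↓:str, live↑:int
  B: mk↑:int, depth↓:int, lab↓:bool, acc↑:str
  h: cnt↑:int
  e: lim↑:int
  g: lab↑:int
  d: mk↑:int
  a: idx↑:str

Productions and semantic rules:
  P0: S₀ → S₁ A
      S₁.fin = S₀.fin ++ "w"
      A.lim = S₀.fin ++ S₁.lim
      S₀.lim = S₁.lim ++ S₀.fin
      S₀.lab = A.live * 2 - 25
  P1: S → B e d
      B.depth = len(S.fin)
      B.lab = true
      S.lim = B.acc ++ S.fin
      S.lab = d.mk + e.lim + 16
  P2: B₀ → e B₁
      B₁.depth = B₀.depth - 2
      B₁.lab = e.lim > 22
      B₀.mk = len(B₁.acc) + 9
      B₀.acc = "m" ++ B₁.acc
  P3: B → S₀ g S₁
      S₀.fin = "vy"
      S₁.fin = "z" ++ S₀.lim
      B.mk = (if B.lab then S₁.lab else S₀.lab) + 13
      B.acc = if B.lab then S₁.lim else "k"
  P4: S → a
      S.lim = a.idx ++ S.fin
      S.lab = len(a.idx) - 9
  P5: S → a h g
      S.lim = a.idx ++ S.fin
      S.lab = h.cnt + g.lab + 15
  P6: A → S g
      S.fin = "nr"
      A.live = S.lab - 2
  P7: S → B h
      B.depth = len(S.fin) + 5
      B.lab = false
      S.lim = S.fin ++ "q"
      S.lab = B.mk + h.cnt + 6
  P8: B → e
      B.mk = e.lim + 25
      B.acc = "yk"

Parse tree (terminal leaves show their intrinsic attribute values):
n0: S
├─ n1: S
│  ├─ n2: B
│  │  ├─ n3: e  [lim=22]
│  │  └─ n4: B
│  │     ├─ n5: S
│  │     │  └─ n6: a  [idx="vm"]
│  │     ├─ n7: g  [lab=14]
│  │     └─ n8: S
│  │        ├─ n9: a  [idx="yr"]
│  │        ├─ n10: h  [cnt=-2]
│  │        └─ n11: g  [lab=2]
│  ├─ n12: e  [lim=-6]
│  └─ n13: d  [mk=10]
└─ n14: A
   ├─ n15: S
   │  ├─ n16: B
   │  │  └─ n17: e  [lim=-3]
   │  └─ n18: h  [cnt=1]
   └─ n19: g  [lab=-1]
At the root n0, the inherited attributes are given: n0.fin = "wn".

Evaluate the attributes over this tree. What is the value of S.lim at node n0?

1. n0.fin = "wn"  [given at root]
2. n1.fin = "wnw"  [S₀.fin ++ "w"]
3. n2.depth = 3  [len(S.fin)]
4. n2.lab = true  [true]
5. n3.lim = 22  [terminal]
6. n4.depth = 1  [B₀.depth - 2]
7. n4.lab = false  [e.lim > 22]
8. n5.fin = "vy"  ["vy"]
9. n6.idx = "vm"  [terminal]
10. n5.lim = "vmvy"  [a.idx ++ S.fin]
11. n5.lab = -7  [len(a.idx) - 9]
12. n7.lab = 14  [terminal]
13. n8.fin = "zvmvy"  ["z" ++ S₀.lim]
14. n9.idx = "yr"  [terminal]
15. n10.cnt = -2  [terminal]
16. n11.lab = 2  [terminal]
17. n8.lim = "yrzvmvy"  [a.idx ++ S.fin]
18. n8.lab = 15  [h.cnt + g.lab + 15]
19. n4.mk = 6  [(if B.lab then S₁.lab else S₀.lab) + 13]
20. n4.acc = "k"  [if B.lab then S₁.lim else "k"]
21. n2.mk = 10  [len(B₁.acc) + 9]
22. n2.acc = "mk"  ["m" ++ B₁.acc]
23. n12.lim = -6  [terminal]
24. n13.mk = 10  [terminal]
25. n1.lim = "mkwnw"  [B.acc ++ S.fin]
26. n1.lab = 20  [d.mk + e.lim + 16]
27. n14.lim = "wnmkwnw"  [S₀.fin ++ S₁.lim]
28. n15.fin = "nr"  ["nr"]
29. n16.depth = 7  [len(S.fin) + 5]
30. n16.lab = false  [false]
31. n17.lim = -3  [terminal]
32. n16.mk = 22  [e.lim + 25]
33. n16.acc = "yk"  ["yk"]
34. n18.cnt = 1  [terminal]
35. n15.lim = "nrq"  [S.fin ++ "q"]
36. n15.lab = 29  [B.mk + h.cnt + 6]
37. n19.lab = -1  [terminal]
38. n14.live = 27  [S.lab - 2]
39. n0.lim = "mkwnwwn"  [S₁.lim ++ S₀.fin]
40. n0.lab = 29  [A.live * 2 - 25]

"mkwnwwn"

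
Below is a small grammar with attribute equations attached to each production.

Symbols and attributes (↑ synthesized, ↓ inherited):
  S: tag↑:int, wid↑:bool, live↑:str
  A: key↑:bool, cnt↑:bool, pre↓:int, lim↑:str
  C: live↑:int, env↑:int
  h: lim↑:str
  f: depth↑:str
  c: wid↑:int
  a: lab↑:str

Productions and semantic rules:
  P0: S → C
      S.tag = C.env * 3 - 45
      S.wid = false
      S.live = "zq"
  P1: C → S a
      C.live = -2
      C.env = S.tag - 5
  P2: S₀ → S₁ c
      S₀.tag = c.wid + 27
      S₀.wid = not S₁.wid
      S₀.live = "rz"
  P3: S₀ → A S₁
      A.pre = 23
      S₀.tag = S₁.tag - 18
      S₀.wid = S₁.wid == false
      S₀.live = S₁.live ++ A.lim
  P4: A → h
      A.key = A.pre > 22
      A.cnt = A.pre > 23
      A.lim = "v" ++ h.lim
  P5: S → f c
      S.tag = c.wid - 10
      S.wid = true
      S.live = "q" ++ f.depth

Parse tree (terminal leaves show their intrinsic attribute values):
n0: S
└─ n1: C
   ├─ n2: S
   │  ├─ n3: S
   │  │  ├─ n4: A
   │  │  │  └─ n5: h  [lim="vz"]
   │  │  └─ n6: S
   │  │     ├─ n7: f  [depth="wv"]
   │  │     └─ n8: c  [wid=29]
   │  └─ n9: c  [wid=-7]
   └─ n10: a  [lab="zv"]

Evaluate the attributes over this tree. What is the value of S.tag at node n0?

0

1. n4.pre = 23  [23]
2. n5.lim = "vz"  [terminal]
3. n4.key = true  [A.pre > 22]
4. n4.cnt = false  [A.pre > 23]
5. n4.lim = "vvz"  ["v" ++ h.lim]
6. n7.depth = "wv"  [terminal]
7. n8.wid = 29  [terminal]
8. n6.tag = 19  [c.wid - 10]
9. n6.wid = true  [true]
10. n6.live = "qwv"  ["q" ++ f.depth]
11. n3.tag = 1  [S₁.tag - 18]
12. n3.wid = false  [S₁.wid == false]
13. n3.live = "qwvvvz"  [S₁.live ++ A.lim]
14. n9.wid = -7  [terminal]
15. n2.tag = 20  [c.wid + 27]
16. n2.wid = true  [not S₁.wid]
17. n2.live = "rz"  ["rz"]
18. n10.lab = "zv"  [terminal]
19. n1.live = -2  [-2]
20. n1.env = 15  [S.tag - 5]
21. n0.tag = 0  [C.env * 3 - 45]
22. n0.wid = false  [false]
23. n0.live = "zq"  ["zq"]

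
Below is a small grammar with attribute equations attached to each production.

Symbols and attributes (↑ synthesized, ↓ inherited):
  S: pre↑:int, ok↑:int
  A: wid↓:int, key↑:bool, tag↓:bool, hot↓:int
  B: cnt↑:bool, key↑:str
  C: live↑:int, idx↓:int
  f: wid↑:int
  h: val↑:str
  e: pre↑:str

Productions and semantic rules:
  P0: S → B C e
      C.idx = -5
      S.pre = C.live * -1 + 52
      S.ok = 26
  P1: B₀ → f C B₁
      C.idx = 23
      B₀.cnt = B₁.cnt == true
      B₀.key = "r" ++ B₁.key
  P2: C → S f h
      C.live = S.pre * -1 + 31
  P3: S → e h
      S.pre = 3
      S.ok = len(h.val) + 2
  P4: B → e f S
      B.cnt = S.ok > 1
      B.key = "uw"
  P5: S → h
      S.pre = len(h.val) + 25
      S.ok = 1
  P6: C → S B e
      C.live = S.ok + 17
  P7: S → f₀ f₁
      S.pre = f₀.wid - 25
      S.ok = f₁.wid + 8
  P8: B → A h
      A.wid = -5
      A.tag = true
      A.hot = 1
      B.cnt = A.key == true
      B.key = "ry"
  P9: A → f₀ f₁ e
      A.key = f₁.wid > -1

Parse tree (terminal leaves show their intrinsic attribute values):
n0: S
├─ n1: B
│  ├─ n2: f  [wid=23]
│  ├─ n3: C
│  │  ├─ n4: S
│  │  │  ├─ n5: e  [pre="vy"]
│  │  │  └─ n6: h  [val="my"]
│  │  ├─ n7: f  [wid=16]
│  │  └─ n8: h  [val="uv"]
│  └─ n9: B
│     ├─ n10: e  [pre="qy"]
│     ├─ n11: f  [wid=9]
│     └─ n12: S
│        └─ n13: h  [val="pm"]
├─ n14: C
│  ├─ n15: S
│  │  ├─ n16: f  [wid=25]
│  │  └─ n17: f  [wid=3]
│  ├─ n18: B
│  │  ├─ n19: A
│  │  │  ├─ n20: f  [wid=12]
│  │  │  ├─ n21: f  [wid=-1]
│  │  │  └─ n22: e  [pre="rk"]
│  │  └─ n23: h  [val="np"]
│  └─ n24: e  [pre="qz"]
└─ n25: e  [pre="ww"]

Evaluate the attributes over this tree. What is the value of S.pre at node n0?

1. n2.wid = 23  [terminal]
2. n3.idx = 23  [23]
3. n5.pre = "vy"  [terminal]
4. n6.val = "my"  [terminal]
5. n4.pre = 3  [3]
6. n4.ok = 4  [len(h.val) + 2]
7. n7.wid = 16  [terminal]
8. n8.val = "uv"  [terminal]
9. n3.live = 28  [S.pre * -1 + 31]
10. n10.pre = "qy"  [terminal]
11. n11.wid = 9  [terminal]
12. n13.val = "pm"  [terminal]
13. n12.pre = 27  [len(h.val) + 25]
14. n12.ok = 1  [1]
15. n9.cnt = false  [S.ok > 1]
16. n9.key = "uw"  ["uw"]
17. n1.cnt = false  [B₁.cnt == true]
18. n1.key = "ruw"  ["r" ++ B₁.key]
19. n14.idx = -5  [-5]
20. n16.wid = 25  [terminal]
21. n17.wid = 3  [terminal]
22. n15.pre = 0  [f₀.wid - 25]
23. n15.ok = 11  [f₁.wid + 8]
24. n19.wid = -5  [-5]
25. n19.tag = true  [true]
26. n19.hot = 1  [1]
27. n20.wid = 12  [terminal]
28. n21.wid = -1  [terminal]
29. n22.pre = "rk"  [terminal]
30. n19.key = false  [f₁.wid > -1]
31. n23.val = "np"  [terminal]
32. n18.cnt = false  [A.key == true]
33. n18.key = "ry"  ["ry"]
34. n24.pre = "qz"  [terminal]
35. n14.live = 28  [S.ok + 17]
36. n25.pre = "ww"  [terminal]
37. n0.pre = 24  [C.live * -1 + 52]
38. n0.ok = 26  [26]

24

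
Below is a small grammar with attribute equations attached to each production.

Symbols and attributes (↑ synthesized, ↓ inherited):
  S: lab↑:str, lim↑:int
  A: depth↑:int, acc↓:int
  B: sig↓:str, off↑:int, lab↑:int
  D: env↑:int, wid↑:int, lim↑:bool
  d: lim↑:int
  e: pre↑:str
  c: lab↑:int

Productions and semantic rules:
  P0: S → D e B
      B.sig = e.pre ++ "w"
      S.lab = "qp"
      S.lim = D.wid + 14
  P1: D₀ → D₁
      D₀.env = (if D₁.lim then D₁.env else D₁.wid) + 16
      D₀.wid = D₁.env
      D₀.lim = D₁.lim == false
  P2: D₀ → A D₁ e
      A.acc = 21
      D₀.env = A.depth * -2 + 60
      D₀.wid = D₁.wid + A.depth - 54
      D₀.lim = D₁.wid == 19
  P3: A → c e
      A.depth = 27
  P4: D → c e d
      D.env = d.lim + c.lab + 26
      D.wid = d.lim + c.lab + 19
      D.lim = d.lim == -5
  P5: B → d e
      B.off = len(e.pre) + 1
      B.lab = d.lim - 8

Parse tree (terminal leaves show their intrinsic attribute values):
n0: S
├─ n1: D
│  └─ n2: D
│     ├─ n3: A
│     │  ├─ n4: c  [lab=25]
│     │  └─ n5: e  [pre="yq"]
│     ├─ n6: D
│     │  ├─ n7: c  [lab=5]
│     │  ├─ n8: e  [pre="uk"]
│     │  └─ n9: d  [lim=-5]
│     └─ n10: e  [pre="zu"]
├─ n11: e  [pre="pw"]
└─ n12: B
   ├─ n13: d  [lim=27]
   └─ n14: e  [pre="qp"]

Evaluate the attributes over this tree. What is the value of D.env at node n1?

1. n3.acc = 21  [21]
2. n4.lab = 25  [terminal]
3. n5.pre = "yq"  [terminal]
4. n3.depth = 27  [27]
5. n7.lab = 5  [terminal]
6. n8.pre = "uk"  [terminal]
7. n9.lim = -5  [terminal]
8. n6.env = 26  [d.lim + c.lab + 26]
9. n6.wid = 19  [d.lim + c.lab + 19]
10. n6.lim = true  [d.lim == -5]
11. n10.pre = "zu"  [terminal]
12. n2.env = 6  [A.depth * -2 + 60]
13. n2.wid = -8  [D₁.wid + A.depth - 54]
14. n2.lim = true  [D₁.wid == 19]
15. n1.env = 22  [(if D₁.lim then D₁.env else D₁.wid) + 16]
16. n1.wid = 6  [D₁.env]
17. n1.lim = false  [D₁.lim == false]
18. n11.pre = "pw"  [terminal]
19. n12.sig = "pww"  [e.pre ++ "w"]
20. n13.lim = 27  [terminal]
21. n14.pre = "qp"  [terminal]
22. n12.off = 3  [len(e.pre) + 1]
23. n12.lab = 19  [d.lim - 8]
24. n0.lab = "qp"  ["qp"]
25. n0.lim = 20  [D.wid + 14]

22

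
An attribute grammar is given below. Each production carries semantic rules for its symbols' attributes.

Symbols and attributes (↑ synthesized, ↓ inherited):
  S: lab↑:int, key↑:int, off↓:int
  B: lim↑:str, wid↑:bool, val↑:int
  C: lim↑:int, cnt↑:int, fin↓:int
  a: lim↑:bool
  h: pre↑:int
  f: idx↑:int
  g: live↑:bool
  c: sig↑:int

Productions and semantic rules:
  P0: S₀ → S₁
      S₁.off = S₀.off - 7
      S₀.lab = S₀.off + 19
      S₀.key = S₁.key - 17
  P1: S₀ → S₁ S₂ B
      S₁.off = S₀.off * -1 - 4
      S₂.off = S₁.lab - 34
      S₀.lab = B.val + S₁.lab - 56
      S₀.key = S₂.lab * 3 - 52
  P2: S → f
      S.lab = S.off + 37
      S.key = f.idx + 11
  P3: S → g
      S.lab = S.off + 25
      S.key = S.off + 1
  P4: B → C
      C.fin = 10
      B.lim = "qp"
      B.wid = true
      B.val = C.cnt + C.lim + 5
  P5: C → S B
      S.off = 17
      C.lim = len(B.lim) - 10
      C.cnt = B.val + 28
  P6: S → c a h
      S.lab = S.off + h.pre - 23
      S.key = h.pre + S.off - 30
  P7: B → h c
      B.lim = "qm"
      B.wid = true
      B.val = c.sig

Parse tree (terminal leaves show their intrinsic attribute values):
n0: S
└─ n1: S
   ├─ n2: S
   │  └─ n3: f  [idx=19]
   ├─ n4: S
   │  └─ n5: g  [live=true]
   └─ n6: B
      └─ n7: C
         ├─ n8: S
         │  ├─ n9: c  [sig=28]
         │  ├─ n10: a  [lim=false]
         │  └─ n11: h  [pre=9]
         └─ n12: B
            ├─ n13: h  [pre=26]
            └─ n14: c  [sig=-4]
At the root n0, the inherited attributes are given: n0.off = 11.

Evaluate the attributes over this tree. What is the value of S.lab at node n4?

1. n0.off = 11  [given at root]
2. n1.off = 4  [S₀.off - 7]
3. n2.off = -8  [S₀.off * -1 - 4]
4. n3.idx = 19  [terminal]
5. n2.lab = 29  [S.off + 37]
6. n2.key = 30  [f.idx + 11]
7. n4.off = -5  [S₁.lab - 34]
8. n5.live = true  [terminal]
9. n4.lab = 20  [S.off + 25]
10. n4.key = -4  [S.off + 1]
11. n7.fin = 10  [10]
12. n8.off = 17  [17]
13. n9.sig = 28  [terminal]
14. n10.lim = false  [terminal]
15. n11.pre = 9  [terminal]
16. n8.lab = 3  [S.off + h.pre - 23]
17. n8.key = -4  [h.pre + S.off - 30]
18. n13.pre = 26  [terminal]
19. n14.sig = -4  [terminal]
20. n12.lim = "qm"  ["qm"]
21. n12.wid = true  [true]
22. n12.val = -4  [c.sig]
23. n7.lim = -8  [len(B.lim) - 10]
24. n7.cnt = 24  [B.val + 28]
25. n6.lim = "qp"  ["qp"]
26. n6.wid = true  [true]
27. n6.val = 21  [C.cnt + C.lim + 5]
28. n1.lab = -6  [B.val + S₁.lab - 56]
29. n1.key = 8  [S₂.lab * 3 - 52]
30. n0.lab = 30  [S₀.off + 19]
31. n0.key = -9  [S₁.key - 17]

20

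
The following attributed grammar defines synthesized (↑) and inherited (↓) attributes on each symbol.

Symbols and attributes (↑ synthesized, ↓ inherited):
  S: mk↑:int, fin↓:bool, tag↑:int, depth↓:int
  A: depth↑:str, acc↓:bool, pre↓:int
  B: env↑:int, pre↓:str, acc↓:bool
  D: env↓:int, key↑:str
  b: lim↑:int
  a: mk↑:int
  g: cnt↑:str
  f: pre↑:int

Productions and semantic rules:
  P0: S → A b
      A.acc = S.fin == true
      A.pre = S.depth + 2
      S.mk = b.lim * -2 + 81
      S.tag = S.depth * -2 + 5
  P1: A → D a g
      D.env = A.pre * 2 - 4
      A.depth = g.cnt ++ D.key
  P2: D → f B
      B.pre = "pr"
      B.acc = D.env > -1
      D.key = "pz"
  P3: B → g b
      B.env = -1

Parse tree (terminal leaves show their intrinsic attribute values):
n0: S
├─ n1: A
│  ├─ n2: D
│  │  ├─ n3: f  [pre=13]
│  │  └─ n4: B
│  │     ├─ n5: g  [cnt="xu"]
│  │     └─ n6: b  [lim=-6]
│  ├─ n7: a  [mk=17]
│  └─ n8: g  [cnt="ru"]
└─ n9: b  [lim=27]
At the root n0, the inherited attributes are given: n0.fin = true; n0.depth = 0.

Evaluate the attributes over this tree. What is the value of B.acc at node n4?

true

1. n0.fin = true  [given at root]
2. n0.depth = 0  [given at root]
3. n1.acc = true  [S.fin == true]
4. n1.pre = 2  [S.depth + 2]
5. n2.env = 0  [A.pre * 2 - 4]
6. n3.pre = 13  [terminal]
7. n4.pre = "pr"  ["pr"]
8. n4.acc = true  [D.env > -1]
9. n5.cnt = "xu"  [terminal]
10. n6.lim = -6  [terminal]
11. n4.env = -1  [-1]
12. n2.key = "pz"  ["pz"]
13. n7.mk = 17  [terminal]
14. n8.cnt = "ru"  [terminal]
15. n1.depth = "rupz"  [g.cnt ++ D.key]
16. n9.lim = 27  [terminal]
17. n0.mk = 27  [b.lim * -2 + 81]
18. n0.tag = 5  [S.depth * -2 + 5]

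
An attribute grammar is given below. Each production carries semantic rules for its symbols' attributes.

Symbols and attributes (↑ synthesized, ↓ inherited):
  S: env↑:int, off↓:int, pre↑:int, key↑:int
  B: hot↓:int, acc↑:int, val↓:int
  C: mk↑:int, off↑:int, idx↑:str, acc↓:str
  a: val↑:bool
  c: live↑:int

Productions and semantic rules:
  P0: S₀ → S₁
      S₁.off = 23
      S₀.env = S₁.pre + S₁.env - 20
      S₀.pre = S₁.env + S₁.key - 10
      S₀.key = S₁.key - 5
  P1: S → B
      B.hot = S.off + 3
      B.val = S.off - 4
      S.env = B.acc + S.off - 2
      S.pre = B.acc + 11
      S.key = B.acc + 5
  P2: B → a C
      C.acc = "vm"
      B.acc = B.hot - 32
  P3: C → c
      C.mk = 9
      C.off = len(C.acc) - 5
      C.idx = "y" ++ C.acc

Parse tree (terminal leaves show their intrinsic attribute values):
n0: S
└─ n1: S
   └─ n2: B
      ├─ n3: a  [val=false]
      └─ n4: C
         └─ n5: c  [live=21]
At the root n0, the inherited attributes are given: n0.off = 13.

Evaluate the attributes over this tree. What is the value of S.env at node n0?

1. n0.off = 13  [given at root]
2. n1.off = 23  [23]
3. n2.hot = 26  [S.off + 3]
4. n2.val = 19  [S.off - 4]
5. n3.val = false  [terminal]
6. n4.acc = "vm"  ["vm"]
7. n5.live = 21  [terminal]
8. n4.mk = 9  [9]
9. n4.off = -3  [len(C.acc) - 5]
10. n4.idx = "yvm"  ["y" ++ C.acc]
11. n2.acc = -6  [B.hot - 32]
12. n1.env = 15  [B.acc + S.off - 2]
13. n1.pre = 5  [B.acc + 11]
14. n1.key = -1  [B.acc + 5]
15. n0.env = 0  [S₁.pre + S₁.env - 20]
16. n0.pre = 4  [S₁.env + S₁.key - 10]
17. n0.key = -6  [S₁.key - 5]

0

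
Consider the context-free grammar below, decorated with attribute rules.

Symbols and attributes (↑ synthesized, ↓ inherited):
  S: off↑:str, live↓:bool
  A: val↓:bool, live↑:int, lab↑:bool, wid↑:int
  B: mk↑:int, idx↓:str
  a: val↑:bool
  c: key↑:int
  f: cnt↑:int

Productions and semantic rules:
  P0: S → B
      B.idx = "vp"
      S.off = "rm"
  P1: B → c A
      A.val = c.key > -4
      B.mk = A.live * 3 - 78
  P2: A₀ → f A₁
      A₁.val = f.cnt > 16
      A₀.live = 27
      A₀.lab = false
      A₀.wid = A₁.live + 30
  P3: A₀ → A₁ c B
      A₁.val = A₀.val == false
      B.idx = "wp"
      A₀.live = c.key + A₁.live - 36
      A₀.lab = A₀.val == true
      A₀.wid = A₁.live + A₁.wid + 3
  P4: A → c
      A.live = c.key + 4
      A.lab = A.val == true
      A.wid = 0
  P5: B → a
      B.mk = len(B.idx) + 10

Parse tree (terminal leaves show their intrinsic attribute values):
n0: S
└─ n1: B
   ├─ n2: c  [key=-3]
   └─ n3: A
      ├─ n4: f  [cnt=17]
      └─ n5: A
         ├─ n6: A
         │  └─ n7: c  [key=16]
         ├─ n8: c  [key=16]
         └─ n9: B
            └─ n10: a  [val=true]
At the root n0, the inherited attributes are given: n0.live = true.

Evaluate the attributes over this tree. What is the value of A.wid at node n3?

1. n0.live = true  [given at root]
2. n1.idx = "vp"  ["vp"]
3. n2.key = -3  [terminal]
4. n3.val = true  [c.key > -4]
5. n4.cnt = 17  [terminal]
6. n5.val = true  [f.cnt > 16]
7. n6.val = false  [A₀.val == false]
8. n7.key = 16  [terminal]
9. n6.live = 20  [c.key + 4]
10. n6.lab = false  [A.val == true]
11. n6.wid = 0  [0]
12. n8.key = 16  [terminal]
13. n9.idx = "wp"  ["wp"]
14. n10.val = true  [terminal]
15. n9.mk = 12  [len(B.idx) + 10]
16. n5.live = 0  [c.key + A₁.live - 36]
17. n5.lab = true  [A₀.val == true]
18. n5.wid = 23  [A₁.live + A₁.wid + 3]
19. n3.live = 27  [27]
20. n3.lab = false  [false]
21. n3.wid = 30  [A₁.live + 30]
22. n1.mk = 3  [A.live * 3 - 78]
23. n0.off = "rm"  ["rm"]

30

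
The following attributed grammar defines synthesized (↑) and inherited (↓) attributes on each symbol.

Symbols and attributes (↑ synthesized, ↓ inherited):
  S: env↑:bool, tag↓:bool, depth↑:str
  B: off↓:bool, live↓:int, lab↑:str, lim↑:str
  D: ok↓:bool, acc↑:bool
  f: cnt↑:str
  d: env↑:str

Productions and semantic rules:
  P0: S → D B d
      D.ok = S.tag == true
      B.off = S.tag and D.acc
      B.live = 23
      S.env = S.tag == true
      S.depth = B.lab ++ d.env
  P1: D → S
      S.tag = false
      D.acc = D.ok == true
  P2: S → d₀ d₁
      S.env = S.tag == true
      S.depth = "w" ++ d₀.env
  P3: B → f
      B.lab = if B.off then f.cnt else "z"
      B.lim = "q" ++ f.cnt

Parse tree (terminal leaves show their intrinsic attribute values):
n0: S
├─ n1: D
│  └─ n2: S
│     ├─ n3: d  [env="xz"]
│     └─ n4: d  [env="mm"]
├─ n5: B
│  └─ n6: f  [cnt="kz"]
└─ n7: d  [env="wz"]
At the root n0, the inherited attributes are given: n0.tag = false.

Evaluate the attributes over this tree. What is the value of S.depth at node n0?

1. n0.tag = false  [given at root]
2. n1.ok = false  [S.tag == true]
3. n2.tag = false  [false]
4. n3.env = "xz"  [terminal]
5. n4.env = "mm"  [terminal]
6. n2.env = false  [S.tag == true]
7. n2.depth = "wxz"  ["w" ++ d₀.env]
8. n1.acc = false  [D.ok == true]
9. n5.off = false  [S.tag and D.acc]
10. n5.live = 23  [23]
11. n6.cnt = "kz"  [terminal]
12. n5.lab = "z"  [if B.off then f.cnt else "z"]
13. n5.lim = "qkz"  ["q" ++ f.cnt]
14. n7.env = "wz"  [terminal]
15. n0.env = false  [S.tag == true]
16. n0.depth = "zwz"  [B.lab ++ d.env]

"zwz"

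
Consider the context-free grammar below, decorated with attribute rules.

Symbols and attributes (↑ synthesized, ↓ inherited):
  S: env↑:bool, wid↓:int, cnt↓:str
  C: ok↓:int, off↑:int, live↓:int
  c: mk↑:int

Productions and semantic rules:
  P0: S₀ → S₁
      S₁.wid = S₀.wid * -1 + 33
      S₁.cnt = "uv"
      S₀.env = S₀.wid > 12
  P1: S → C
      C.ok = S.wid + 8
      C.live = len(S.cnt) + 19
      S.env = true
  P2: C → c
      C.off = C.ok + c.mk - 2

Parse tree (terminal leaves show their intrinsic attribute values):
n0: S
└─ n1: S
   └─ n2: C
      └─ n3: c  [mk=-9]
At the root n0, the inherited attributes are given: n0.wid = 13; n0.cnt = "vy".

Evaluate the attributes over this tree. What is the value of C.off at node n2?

1. n0.wid = 13  [given at root]
2. n0.cnt = "vy"  [given at root]
3. n1.wid = 20  [S₀.wid * -1 + 33]
4. n1.cnt = "uv"  ["uv"]
5. n2.ok = 28  [S.wid + 8]
6. n2.live = 21  [len(S.cnt) + 19]
7. n3.mk = -9  [terminal]
8. n2.off = 17  [C.ok + c.mk - 2]
9. n1.env = true  [true]
10. n0.env = true  [S₀.wid > 12]

17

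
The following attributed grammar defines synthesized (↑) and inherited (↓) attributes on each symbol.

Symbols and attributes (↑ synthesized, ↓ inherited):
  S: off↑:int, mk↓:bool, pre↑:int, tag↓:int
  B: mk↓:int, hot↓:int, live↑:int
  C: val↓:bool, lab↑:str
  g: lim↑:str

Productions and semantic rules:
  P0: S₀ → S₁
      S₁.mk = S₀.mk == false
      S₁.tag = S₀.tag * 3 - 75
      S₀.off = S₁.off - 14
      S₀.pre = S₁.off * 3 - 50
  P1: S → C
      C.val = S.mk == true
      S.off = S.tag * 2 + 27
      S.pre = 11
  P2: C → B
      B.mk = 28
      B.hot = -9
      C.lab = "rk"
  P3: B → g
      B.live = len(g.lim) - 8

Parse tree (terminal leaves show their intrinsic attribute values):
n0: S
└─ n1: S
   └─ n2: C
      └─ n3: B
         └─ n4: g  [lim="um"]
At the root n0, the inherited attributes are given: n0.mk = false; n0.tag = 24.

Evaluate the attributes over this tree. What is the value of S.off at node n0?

7

1. n0.mk = false  [given at root]
2. n0.tag = 24  [given at root]
3. n1.mk = true  [S₀.mk == false]
4. n1.tag = -3  [S₀.tag * 3 - 75]
5. n2.val = true  [S.mk == true]
6. n3.mk = 28  [28]
7. n3.hot = -9  [-9]
8. n4.lim = "um"  [terminal]
9. n3.live = -6  [len(g.lim) - 8]
10. n2.lab = "rk"  ["rk"]
11. n1.off = 21  [S.tag * 2 + 27]
12. n1.pre = 11  [11]
13. n0.off = 7  [S₁.off - 14]
14. n0.pre = 13  [S₁.off * 3 - 50]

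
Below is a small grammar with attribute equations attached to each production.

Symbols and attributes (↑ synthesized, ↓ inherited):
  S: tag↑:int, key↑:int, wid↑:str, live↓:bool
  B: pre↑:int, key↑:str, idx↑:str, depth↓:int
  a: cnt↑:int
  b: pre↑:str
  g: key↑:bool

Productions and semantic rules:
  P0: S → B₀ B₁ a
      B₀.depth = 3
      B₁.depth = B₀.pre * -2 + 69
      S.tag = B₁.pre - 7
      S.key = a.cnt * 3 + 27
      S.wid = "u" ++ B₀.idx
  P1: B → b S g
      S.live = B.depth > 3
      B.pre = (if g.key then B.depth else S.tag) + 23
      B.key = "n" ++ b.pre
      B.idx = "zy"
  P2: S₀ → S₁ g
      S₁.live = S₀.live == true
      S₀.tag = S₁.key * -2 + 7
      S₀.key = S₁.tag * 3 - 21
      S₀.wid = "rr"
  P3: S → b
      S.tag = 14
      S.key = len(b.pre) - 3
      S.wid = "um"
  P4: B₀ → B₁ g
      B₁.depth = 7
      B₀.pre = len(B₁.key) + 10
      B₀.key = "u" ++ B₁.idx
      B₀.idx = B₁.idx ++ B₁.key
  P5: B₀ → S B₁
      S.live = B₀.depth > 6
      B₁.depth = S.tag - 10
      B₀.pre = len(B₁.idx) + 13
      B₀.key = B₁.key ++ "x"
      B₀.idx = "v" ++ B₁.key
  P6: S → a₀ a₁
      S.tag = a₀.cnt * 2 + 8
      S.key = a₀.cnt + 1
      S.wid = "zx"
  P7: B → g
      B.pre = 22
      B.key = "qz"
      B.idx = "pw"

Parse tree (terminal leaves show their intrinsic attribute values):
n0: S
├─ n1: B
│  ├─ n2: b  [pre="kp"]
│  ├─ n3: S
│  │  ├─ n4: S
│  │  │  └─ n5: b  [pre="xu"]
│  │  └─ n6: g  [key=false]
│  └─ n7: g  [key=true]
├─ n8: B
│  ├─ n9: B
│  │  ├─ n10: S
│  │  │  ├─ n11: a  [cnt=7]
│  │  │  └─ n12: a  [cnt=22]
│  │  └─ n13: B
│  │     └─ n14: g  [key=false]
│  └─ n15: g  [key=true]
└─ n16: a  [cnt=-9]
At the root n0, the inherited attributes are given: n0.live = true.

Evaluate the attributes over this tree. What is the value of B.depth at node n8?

17

1. n0.live = true  [given at root]
2. n1.depth = 3  [3]
3. n2.pre = "kp"  [terminal]
4. n3.live = false  [B.depth > 3]
5. n4.live = false  [S₀.live == true]
6. n5.pre = "xu"  [terminal]
7. n4.tag = 14  [14]
8. n4.key = -1  [len(b.pre) - 3]
9. n4.wid = "um"  ["um"]
10. n6.key = false  [terminal]
11. n3.tag = 9  [S₁.key * -2 + 7]
12. n3.key = 21  [S₁.tag * 3 - 21]
13. n3.wid = "rr"  ["rr"]
14. n7.key = true  [terminal]
15. n1.pre = 26  [(if g.key then B.depth else S.tag) + 23]
16. n1.key = "nkp"  ["n" ++ b.pre]
17. n1.idx = "zy"  ["zy"]
18. n8.depth = 17  [B₀.pre * -2 + 69]
19. n9.depth = 7  [7]
20. n10.live = true  [B₀.depth > 6]
21. n11.cnt = 7  [terminal]
22. n12.cnt = 22  [terminal]
23. n10.tag = 22  [a₀.cnt * 2 + 8]
24. n10.key = 8  [a₀.cnt + 1]
25. n10.wid = "zx"  ["zx"]
26. n13.depth = 12  [S.tag - 10]
27. n14.key = false  [terminal]
28. n13.pre = 22  [22]
29. n13.key = "qz"  ["qz"]
30. n13.idx = "pw"  ["pw"]
31. n9.pre = 15  [len(B₁.idx) + 13]
32. n9.key = "qzx"  [B₁.key ++ "x"]
33. n9.idx = "vqz"  ["v" ++ B₁.key]
34. n15.key = true  [terminal]
35. n8.pre = 13  [len(B₁.key) + 10]
36. n8.key = "uvqz"  ["u" ++ B₁.idx]
37. n8.idx = "vqzqzx"  [B₁.idx ++ B₁.key]
38. n16.cnt = -9  [terminal]
39. n0.tag = 6  [B₁.pre - 7]
40. n0.key = 0  [a.cnt * 3 + 27]
41. n0.wid = "uzy"  ["u" ++ B₀.idx]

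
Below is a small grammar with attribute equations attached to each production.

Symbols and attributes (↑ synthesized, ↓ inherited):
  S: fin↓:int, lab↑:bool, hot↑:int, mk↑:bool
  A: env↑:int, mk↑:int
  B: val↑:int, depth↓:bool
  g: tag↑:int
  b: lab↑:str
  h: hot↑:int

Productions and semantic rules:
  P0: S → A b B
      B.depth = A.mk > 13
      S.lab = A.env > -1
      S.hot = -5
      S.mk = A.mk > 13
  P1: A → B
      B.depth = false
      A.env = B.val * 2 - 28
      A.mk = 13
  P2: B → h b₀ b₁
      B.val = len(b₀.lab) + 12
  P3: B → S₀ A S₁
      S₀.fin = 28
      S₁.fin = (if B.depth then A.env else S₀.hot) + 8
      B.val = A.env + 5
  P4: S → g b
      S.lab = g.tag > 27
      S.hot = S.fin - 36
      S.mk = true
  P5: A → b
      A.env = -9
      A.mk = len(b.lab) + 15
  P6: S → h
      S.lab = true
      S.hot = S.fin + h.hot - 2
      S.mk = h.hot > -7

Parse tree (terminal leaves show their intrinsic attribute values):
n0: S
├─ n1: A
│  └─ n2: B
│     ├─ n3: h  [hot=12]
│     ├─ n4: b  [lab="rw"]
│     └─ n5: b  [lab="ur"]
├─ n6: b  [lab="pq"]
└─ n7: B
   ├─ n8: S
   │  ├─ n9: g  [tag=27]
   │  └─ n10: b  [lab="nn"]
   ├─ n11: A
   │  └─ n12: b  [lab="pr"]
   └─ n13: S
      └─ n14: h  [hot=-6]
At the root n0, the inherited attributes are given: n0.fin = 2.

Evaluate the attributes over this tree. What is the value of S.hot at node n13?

-8

1. n0.fin = 2  [given at root]
2. n2.depth = false  [false]
3. n3.hot = 12  [terminal]
4. n4.lab = "rw"  [terminal]
5. n5.lab = "ur"  [terminal]
6. n2.val = 14  [len(b₀.lab) + 12]
7. n1.env = 0  [B.val * 2 - 28]
8. n1.mk = 13  [13]
9. n6.lab = "pq"  [terminal]
10. n7.depth = false  [A.mk > 13]
11. n8.fin = 28  [28]
12. n9.tag = 27  [terminal]
13. n10.lab = "nn"  [terminal]
14. n8.lab = false  [g.tag > 27]
15. n8.hot = -8  [S.fin - 36]
16. n8.mk = true  [true]
17. n12.lab = "pr"  [terminal]
18. n11.env = -9  [-9]
19. n11.mk = 17  [len(b.lab) + 15]
20. n13.fin = 0  [(if B.depth then A.env else S₀.hot) + 8]
21. n14.hot = -6  [terminal]
22. n13.lab = true  [true]
23. n13.hot = -8  [S.fin + h.hot - 2]
24. n13.mk = true  [h.hot > -7]
25. n7.val = -4  [A.env + 5]
26. n0.lab = true  [A.env > -1]
27. n0.hot = -5  [-5]
28. n0.mk = false  [A.mk > 13]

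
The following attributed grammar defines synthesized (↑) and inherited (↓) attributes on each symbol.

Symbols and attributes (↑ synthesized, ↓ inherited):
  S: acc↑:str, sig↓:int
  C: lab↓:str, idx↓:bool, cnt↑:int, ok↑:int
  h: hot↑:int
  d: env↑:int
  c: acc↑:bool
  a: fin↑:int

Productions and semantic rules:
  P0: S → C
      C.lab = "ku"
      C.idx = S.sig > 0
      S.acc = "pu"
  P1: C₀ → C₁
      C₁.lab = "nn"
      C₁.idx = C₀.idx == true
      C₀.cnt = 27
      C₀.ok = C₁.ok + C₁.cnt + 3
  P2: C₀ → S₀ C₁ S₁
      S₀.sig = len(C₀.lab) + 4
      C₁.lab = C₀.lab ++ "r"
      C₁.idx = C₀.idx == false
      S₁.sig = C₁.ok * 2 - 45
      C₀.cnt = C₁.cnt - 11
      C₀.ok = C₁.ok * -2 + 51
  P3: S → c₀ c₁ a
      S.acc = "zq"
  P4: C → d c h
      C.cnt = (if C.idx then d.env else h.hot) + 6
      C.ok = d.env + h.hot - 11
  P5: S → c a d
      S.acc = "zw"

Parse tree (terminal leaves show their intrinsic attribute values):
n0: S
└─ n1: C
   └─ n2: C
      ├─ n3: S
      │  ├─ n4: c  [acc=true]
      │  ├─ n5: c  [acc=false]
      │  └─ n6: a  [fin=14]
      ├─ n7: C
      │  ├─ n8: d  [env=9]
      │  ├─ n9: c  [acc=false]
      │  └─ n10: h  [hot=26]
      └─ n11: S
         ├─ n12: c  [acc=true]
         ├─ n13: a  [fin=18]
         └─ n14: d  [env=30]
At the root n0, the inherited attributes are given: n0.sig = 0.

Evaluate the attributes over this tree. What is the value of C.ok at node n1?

1. n0.sig = 0  [given at root]
2. n1.lab = "ku"  ["ku"]
3. n1.idx = false  [S.sig > 0]
4. n2.lab = "nn"  ["nn"]
5. n2.idx = false  [C₀.idx == true]
6. n3.sig = 6  [len(C₀.lab) + 4]
7. n4.acc = true  [terminal]
8. n5.acc = false  [terminal]
9. n6.fin = 14  [terminal]
10. n3.acc = "zq"  ["zq"]
11. n7.lab = "nnr"  [C₀.lab ++ "r"]
12. n7.idx = true  [C₀.idx == false]
13. n8.env = 9  [terminal]
14. n9.acc = false  [terminal]
15. n10.hot = 26  [terminal]
16. n7.cnt = 15  [(if C.idx then d.env else h.hot) + 6]
17. n7.ok = 24  [d.env + h.hot - 11]
18. n11.sig = 3  [C₁.ok * 2 - 45]
19. n12.acc = true  [terminal]
20. n13.fin = 18  [terminal]
21. n14.env = 30  [terminal]
22. n11.acc = "zw"  ["zw"]
23. n2.cnt = 4  [C₁.cnt - 11]
24. n2.ok = 3  [C₁.ok * -2 + 51]
25. n1.cnt = 27  [27]
26. n1.ok = 10  [C₁.ok + C₁.cnt + 3]
27. n0.acc = "pu"  ["pu"]

10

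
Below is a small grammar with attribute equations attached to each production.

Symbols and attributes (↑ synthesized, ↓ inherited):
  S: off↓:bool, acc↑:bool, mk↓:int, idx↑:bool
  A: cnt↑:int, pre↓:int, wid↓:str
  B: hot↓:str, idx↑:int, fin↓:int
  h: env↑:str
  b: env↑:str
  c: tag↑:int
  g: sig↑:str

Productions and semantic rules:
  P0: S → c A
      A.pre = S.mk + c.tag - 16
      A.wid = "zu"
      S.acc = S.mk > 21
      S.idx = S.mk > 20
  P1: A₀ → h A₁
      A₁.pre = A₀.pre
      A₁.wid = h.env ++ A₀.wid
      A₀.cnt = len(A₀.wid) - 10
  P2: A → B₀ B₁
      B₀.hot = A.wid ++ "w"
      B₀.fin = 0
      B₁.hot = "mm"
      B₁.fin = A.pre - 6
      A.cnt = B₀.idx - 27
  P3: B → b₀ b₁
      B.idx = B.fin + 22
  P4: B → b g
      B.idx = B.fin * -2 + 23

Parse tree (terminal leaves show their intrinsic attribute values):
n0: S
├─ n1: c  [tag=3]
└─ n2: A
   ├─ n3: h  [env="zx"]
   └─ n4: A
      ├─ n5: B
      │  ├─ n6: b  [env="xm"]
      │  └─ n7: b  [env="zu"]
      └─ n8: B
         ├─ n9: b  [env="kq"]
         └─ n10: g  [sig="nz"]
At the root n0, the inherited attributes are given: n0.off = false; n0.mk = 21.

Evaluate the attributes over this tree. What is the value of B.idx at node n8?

1. n0.off = false  [given at root]
2. n0.mk = 21  [given at root]
3. n1.tag = 3  [terminal]
4. n2.pre = 8  [S.mk + c.tag - 16]
5. n2.wid = "zu"  ["zu"]
6. n3.env = "zx"  [terminal]
7. n4.pre = 8  [A₀.pre]
8. n4.wid = "zxzu"  [h.env ++ A₀.wid]
9. n5.hot = "zxzuw"  [A.wid ++ "w"]
10. n5.fin = 0  [0]
11. n6.env = "xm"  [terminal]
12. n7.env = "zu"  [terminal]
13. n5.idx = 22  [B.fin + 22]
14. n8.hot = "mm"  ["mm"]
15. n8.fin = 2  [A.pre - 6]
16. n9.env = "kq"  [terminal]
17. n10.sig = "nz"  [terminal]
18. n8.idx = 19  [B.fin * -2 + 23]
19. n4.cnt = -5  [B₀.idx - 27]
20. n2.cnt = -8  [len(A₀.wid) - 10]
21. n0.acc = false  [S.mk > 21]
22. n0.idx = true  [S.mk > 20]

19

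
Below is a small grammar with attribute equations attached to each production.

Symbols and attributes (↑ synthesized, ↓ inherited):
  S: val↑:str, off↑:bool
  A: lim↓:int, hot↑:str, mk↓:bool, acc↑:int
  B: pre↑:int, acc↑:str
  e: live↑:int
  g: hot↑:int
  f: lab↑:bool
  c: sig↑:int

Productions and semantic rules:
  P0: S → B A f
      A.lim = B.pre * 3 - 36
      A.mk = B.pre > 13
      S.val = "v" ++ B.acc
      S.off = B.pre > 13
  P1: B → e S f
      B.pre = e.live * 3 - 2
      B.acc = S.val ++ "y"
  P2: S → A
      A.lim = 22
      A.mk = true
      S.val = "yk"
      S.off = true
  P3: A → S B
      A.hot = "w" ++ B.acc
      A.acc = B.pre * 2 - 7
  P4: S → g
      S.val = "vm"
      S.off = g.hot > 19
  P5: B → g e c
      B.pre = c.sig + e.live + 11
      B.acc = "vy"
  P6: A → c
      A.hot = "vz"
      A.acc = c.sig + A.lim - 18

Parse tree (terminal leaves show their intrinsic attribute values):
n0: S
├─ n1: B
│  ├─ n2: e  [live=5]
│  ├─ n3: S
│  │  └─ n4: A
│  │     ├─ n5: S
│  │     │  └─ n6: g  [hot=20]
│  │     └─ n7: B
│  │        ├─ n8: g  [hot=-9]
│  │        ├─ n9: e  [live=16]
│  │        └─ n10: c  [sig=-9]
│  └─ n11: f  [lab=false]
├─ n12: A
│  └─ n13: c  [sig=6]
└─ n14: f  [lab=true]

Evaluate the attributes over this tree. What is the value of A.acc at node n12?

1. n2.live = 5  [terminal]
2. n4.lim = 22  [22]
3. n4.mk = true  [true]
4. n6.hot = 20  [terminal]
5. n5.val = "vm"  ["vm"]
6. n5.off = true  [g.hot > 19]
7. n8.hot = -9  [terminal]
8. n9.live = 16  [terminal]
9. n10.sig = -9  [terminal]
10. n7.pre = 18  [c.sig + e.live + 11]
11. n7.acc = "vy"  ["vy"]
12. n4.hot = "wvy"  ["w" ++ B.acc]
13. n4.acc = 29  [B.pre * 2 - 7]
14. n3.val = "yk"  ["yk"]
15. n3.off = true  [true]
16. n11.lab = false  [terminal]
17. n1.pre = 13  [e.live * 3 - 2]
18. n1.acc = "yky"  [S.val ++ "y"]
19. n12.lim = 3  [B.pre * 3 - 36]
20. n12.mk = false  [B.pre > 13]
21. n13.sig = 6  [terminal]
22. n12.hot = "vz"  ["vz"]
23. n12.acc = -9  [c.sig + A.lim - 18]
24. n14.lab = true  [terminal]
25. n0.val = "vyky"  ["v" ++ B.acc]
26. n0.off = false  [B.pre > 13]

-9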